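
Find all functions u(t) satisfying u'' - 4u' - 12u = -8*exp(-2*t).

u = C1*exp(-2*t) + C2*exp(6*t) + t*exp(-2*t)

Characteristic equation r² - 4r - 12 = 0 factors as (r + 2)(r - 6) = 0, so r = -2, 6.
Hence u_h = C1*exp(-2*t) + C2*exp(6*t).
Since exp(-2*t) solves the homogeneous equation (r = -2 is a root of multiplicity 1), multiply the trial by t. Try u_p = A*t*exp(-2*t). Substituting into the equation and dividing by exp(-2*t) gives A = 1, so u_p = t*exp(-2*t).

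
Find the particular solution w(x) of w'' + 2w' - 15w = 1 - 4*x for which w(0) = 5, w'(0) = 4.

w = -7/225 + 4*x/15 + 65*exp(3*x)/18 + 71*exp(-5*x)/50

Characteristic equation r² + 2r - 15 = 0 factors as (r - 3)(r + 5) = 0, so r = 3, -5.
Hence w_h = C1*exp(3*x) + C2*exp(-5*x).
For the particular solution try w_p = A0 + A1*x. Substituting and matching coefficients of each power of x gives A0 = -7/225, A1 = 4/15, so w_p = -7/225 + 4*x/15.
General solution: w = -7/225 + 4*x/15 + C1*exp(3*x) + C2*exp(-5*x).
Apply the initial conditions: w(0) = -7/225 + C1 + C2 = 5 and w'(0) = 4/15 - 5*C2 + 3*C1 = 4. Solving gives C1 = 65/18, C2 = 71/50.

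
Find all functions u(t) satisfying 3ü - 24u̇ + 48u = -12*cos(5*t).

Divide through by 3: u'' - 8u' + 16u = -4*cos(5*t).
Characteristic equation r² - 8r + 16 = 0 has discriminant (-8)² - 4·(16) = 0, so r = 4 is a repeated root.
Hence u_h = (C1 + C2*t)*exp(4*t).
Try u_p = A*cos(5*t) + B*sin(5*t). Substituting and equating the coefficients of cos(5t) and sin(5t) gives A = 36/1681, B = 160/1681, so u_p = 36*cos(5*t)/1681 + 160*sin(5*t)/1681.

u = 36*cos(5*t)/1681 + 160*sin(5*t)/1681 + C1*exp(4*t) + C2*t*exp(4*t)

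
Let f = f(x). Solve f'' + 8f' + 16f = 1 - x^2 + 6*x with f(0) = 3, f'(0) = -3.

Characteristic equation r² + 8r + 16 = 0 has discriminant (8)² - 4·(16) = 0, so r = -4 is a repeated root.
Hence f_h = (C1 + C2*x)*exp(-4*x).
For the particular solution try f_p = A0 + A1*x + A2*x^2. Substituting and matching coefficients of each power of x gives A0 = -19/128, A1 = 7/16, A2 = -1/16, so f_p = -19/128 - x^2/16 + 7*x/16.
General solution: f = -19/128 - x^2/16 + 7*x/16 + C1*exp(-4*x) + C2*x*exp(-4*x).
Apply the initial conditions: f(0) = -19/128 + C1 = 3 and f'(0) = 7/16 + C2 - 4*C1 = -3. Solving gives C1 = 403/128, C2 = 293/32.

f = -19/128 - x**2/16 + 7*x/16 + 403*exp(-4*x)/128 + 293*x*exp(-4*x)/32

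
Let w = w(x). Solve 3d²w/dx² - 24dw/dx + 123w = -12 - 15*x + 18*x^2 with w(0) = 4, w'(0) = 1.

w = -8088/68921 - 109*x/1681 + 6*x**2/41 - 1061698*exp(4*x)*sin(5*x)/344605 + 283772*cos(5*x)*exp(4*x)/68921

Divide through by 3: w'' - 8w' + 41w = -4 - 5*x + 6*x^2.
Characteristic equation r² - 8r + 41 = 0 has discriminant (-8)² - 4·(41) = -100 < 0, so r = 4 ± 5i.
Hence w_h = C1*cos(5*x)*exp(4*x) + C2*exp(4*x)*sin(5*x).
For the particular solution try w_p = A0 + A1*x + A2*x^2. Substituting and matching coefficients of each power of x gives A0 = -8088/68921, A1 = -109/1681, A2 = 6/41, so w_p = -8088/68921 - 109*x/1681 + 6*x^2/41.
General solution: w = -8088/68921 - 109*x/1681 + 6*x^2/41 + C1*cos(5*x)*exp(4*x) + C2*exp(4*x)*sin(5*x).
Apply the initial conditions: w(0) = -8088/68921 + C1 = 4 and w'(0) = -109/1681 + 4*C1 + 5*C2 = 1. Solving gives C1 = 283772/68921, C2 = -1061698/344605.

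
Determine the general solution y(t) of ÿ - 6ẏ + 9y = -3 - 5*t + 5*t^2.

Characteristic equation r² - 6r + 9 = 0 has discriminant (-6)² - 4·(9) = 0, so r = 3 is a repeated root.
Hence y_h = (C1 + C2*t)*exp(3*t).
For the particular solution try y_p = A0 + A1*t + A2*t^2. Substituting and matching coefficients of each power of t gives A0 = -1/3, A1 = 5/27, A2 = 5/9, so y_p = -1/3 + 5*t^2/9 + 5*t/27.

y = -1/3 + 5*t**2/9 + 5*t/27 + C1*exp(3*t) + C2*t*exp(3*t)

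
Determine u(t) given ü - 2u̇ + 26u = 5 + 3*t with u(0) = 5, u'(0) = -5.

Characteristic equation r² - 2r + 26 = 0 has discriminant (-2)² - 4·(26) = -100 < 0, so r = 1 ± 5i.
Hence u_h = C1*cos(5*t)*exp(t) + C2*exp(t)*sin(5*t).
For the particular solution try u_p = A0 + A1*t. Substituting and matching coefficients of each power of t gives A0 = 34/169, A1 = 3/26, so u_p = 34/169 + 3*t/26.
General solution: u = 34/169 + 3*t/26 + C1*cos(5*t)*exp(t) + C2*exp(t)*sin(5*t).
Apply the initial conditions: u(0) = 34/169 + C1 = 5 and u'(0) = 3/26 + C1 + 5*C2 = -5. Solving gives C1 = 811/169, C2 = -3351/1690.

u = 34/169 + 3*t/26 - 3351*exp(t)*sin(5*t)/1690 + 811*cos(5*t)*exp(t)/169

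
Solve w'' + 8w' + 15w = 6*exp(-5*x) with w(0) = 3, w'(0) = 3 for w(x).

Characteristic equation r² + 8r + 15 = 0 factors as (r + 5)(r + 3) = 0, so r = -5, -3.
Hence w_h = C1*exp(-5*x) + C2*exp(-3*x).
Since exp(-5*x) solves the homogeneous equation (r = -5 is a root of multiplicity 1), multiply the trial by x. Try w_p = A*x*exp(-5*x). Substituting into the equation and dividing by exp(-5*x) gives A = -3, so w_p = -3*x*exp(-5*x).
General solution: w = C1*exp(-5*x) + C2*exp(-3*x) - 3*x*exp(-5*x).
Apply the initial conditions: w(0) = C1 + C2 = 3 and w'(0) = -3 - 5*C1 - 3*C2 = 3. Solving gives C1 = -15/2, C2 = 21/2.

w = -15*exp(-5*x)/2 + 21*exp(-3*x)/2 - 3*x*exp(-5*x)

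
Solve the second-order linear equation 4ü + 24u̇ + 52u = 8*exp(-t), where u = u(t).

u = exp(-t)/4 + C1*cos(2*t)*exp(-3*t) + C2*exp(-3*t)*sin(2*t)

Divide through by 4: u'' + 6u' + 13u = 2*exp(-t).
Characteristic equation r² + 6r + 13 = 0 has discriminant (6)² - 4·(13) = -16 < 0, so r = -3 ± 2i.
Hence u_h = C1*cos(2*t)*exp(-3*t) + C2*exp(-3*t)*sin(2*t).
Try u_p = A*exp(-t). Substituting into the equation and dividing by exp(-t) gives A = 1/4, so u_p = exp(-t)/4.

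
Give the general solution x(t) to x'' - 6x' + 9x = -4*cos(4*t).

x = 28*cos(4*t)/625 + 96*sin(4*t)/625 + C1*exp(3*t) + C2*t*exp(3*t)

Characteristic equation r² - 6r + 9 = 0 has discriminant (-6)² - 4·(9) = 0, so r = 3 is a repeated root.
Hence x_h = (C1 + C2*t)*exp(3*t).
Try x_p = A*cos(4*t) + B*sin(4*t). Substituting and equating the coefficients of cos(4t) and sin(4t) gives A = 28/625, B = 96/625, so x_p = 28*cos(4*t)/625 + 96*sin(4*t)/625.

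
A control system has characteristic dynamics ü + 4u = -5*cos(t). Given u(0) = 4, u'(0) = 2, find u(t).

u = -5*cos(t)/3 + 17*cos(2*t)/3 + sin(2*t)

Characteristic equation r² + 4 = 0 has discriminant (0)² - 4·(4) = -16 < 0, so r = ± 2i.
Hence u_h = C1*cos(2*t) + C2*sin(2*t).
Try u_p = A*cos(t) + B*sin(t). Substituting and equating the coefficients of cos(t) and sin(t) gives A = -5/3, B = 0, so u_p = -5*cos(t)/3.
General solution: u = -5*cos(t)/3 + C1*cos(2*t) + C2*sin(2*t).
Apply the initial conditions: u(0) = -5/3 + C1 = 4 and u'(0) = 2*C2 = 2. Solving gives C1 = 17/3, C2 = 1.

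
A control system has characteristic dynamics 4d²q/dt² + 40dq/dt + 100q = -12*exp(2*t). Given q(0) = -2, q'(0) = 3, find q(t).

Divide through by 4: q'' + 10q' + 25q = -3*exp(2*t).
Characteristic equation r² + 10r + 25 = 0 has discriminant (10)² - 4·(25) = 0, so r = -5 is a repeated root.
Hence q_h = (C1 + C2*t)*exp(-5*t).
Try q_p = A*exp(2*t). Substituting into the equation and dividing by exp(2*t) gives A = -3/49, so q_p = -3*exp(2*t)/49.
General solution: q = -3*exp(2*t)/49 + C1*exp(-5*t) + C2*t*exp(-5*t).
Apply the initial conditions: q(0) = -3/49 + C1 = -2 and q'(0) = -6/49 + C2 - 5*C1 = 3. Solving gives C1 = -95/49, C2 = -46/7.

q = -95*exp(-5*t)/49 - 3*exp(2*t)/49 - 46*t*exp(-5*t)/7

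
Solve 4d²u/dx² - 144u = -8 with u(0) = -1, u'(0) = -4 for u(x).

u = 1/18 - 31*exp(6*x)/36 - 7*exp(-6*x)/36

Divide through by 4: u'' - 36u = -2.
Characteristic equation r² - 36 = 0 factors as (r - 6)(r + 6) = 0, so r = 6, -6.
Hence u_h = C1*exp(6*x) + C2*exp(-6*x).
For the particular solution try u_p = A0. Substituting and matching coefficients of each power of x gives A0 = 1/18, so u_p = 1/18.
General solution: u = 1/18 + C1*exp(6*x) + C2*exp(-6*x).
Apply the initial conditions: u(0) = 1/18 + C1 + C2 = -1 and u'(0) = -6*C2 + 6*C1 = -4. Solving gives C1 = -31/36, C2 = -7/36.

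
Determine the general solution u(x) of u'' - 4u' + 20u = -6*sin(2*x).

u = -3*sin(2*x)/10 - 3*cos(2*x)/20 + C1*cos(4*x)*exp(2*x) + C2*exp(2*x)*sin(4*x)

Characteristic equation r² - 4r + 20 = 0 has discriminant (-4)² - 4·(20) = -64 < 0, so r = 2 ± 4i.
Hence u_h = C1*cos(4*x)*exp(2*x) + C2*exp(2*x)*sin(4*x).
Try u_p = A*cos(2*x) + B*sin(2*x). Substituting and equating the coefficients of cos(2x) and sin(2x) gives A = -3/20, B = -3/10, so u_p = -3*sin(2*x)/10 - 3*cos(2*x)/20.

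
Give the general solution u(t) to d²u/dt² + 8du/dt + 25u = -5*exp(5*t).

u = -exp(5*t)/18 + C1*cos(3*t)*exp(-4*t) + C2*exp(-4*t)*sin(3*t)

Characteristic equation r² + 8r + 25 = 0 has discriminant (8)² - 4·(25) = -36 < 0, so r = -4 ± 3i.
Hence u_h = C1*cos(3*t)*exp(-4*t) + C2*exp(-4*t)*sin(3*t).
Try u_p = A*exp(5*t). Substituting into the equation and dividing by exp(5*t) gives A = -1/18, so u_p = -exp(5*t)/18.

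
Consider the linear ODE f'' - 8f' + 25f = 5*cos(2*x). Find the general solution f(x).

Characteristic equation r² - 8r + 25 = 0 has discriminant (-8)² - 4·(25) = -36 < 0, so r = 4 ± 3i.
Hence f_h = C1*cos(3*x)*exp(4*x) + C2*exp(4*x)*sin(3*x).
Try f_p = A*cos(2*x) + B*sin(2*x). Substituting and equating the coefficients of cos(2x) and sin(2x) gives A = 105/697, B = -80/697, so f_p = -80*sin(2*x)/697 + 105*cos(2*x)/697.

f = -80*sin(2*x)/697 + 105*cos(2*x)/697 + C1*cos(3*x)*exp(4*x) + C2*exp(4*x)*sin(3*x)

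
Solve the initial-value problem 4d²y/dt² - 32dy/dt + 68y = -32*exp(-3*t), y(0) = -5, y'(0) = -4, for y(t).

Divide through by 4: y'' - 8y' + 17y = -8*exp(-3*t).
Characteristic equation r² - 8r + 17 = 0 has discriminant (-8)² - 4·(17) = -4 < 0, so r = 4 ± i.
Hence y_h = C1*cos(t)*exp(4*t) + C2*exp(4*t)*sin(t).
Try y_p = A*exp(-3*t). Substituting into the equation and dividing by exp(-3*t) gives A = -4/25, so y_p = -4*exp(-3*t)/25.
General solution: y = -4*exp(-3*t)/25 + C1*cos(t)*exp(4*t) + C2*exp(4*t)*sin(t).
Apply the initial conditions: y(0) = -4/25 + C1 = -5 and y'(0) = 12/25 + C2 + 4*C1 = -4. Solving gives C1 = -121/25, C2 = 372/25.

y = -4*exp(-3*t)/25 - 121*cos(t)*exp(4*t)/25 + 372*exp(4*t)*sin(t)/25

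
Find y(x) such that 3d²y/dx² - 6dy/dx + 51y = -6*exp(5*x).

y = -exp(5*x)/16 + C1*cos(4*x)*exp(x) + C2*exp(x)*sin(4*x)

Divide through by 3: y'' - 2y' + 17y = -2*exp(5*x).
Characteristic equation r² - 2r + 17 = 0 has discriminant (-2)² - 4·(17) = -64 < 0, so r = 1 ± 4i.
Hence y_h = C1*cos(4*x)*exp(x) + C2*exp(x)*sin(4*x).
Try y_p = A*exp(5*x). Substituting into the equation and dividing by exp(5*x) gives A = -1/16, so y_p = -exp(5*x)/16.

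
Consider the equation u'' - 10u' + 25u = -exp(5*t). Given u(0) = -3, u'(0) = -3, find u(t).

Characteristic equation r² - 10r + 25 = 0 has discriminant (-10)² - 4·(25) = 0, so r = 5 is a repeated root.
Hence u_h = (C1 + C2*t)*exp(5*t).
Since exp(5*t) solves the homogeneous equation (r = 5 is a root of multiplicity 2), multiply the trial by t^2. Try u_p = A*t^2*exp(5*t). Substituting into the equation and dividing by exp(5*t) gives A = -1/2, so u_p = -t^2*exp(5*t)/2.
General solution: u = C1*exp(5*t) - t^2*exp(5*t)/2 + C2*t*exp(5*t).
Apply the initial conditions: u(0) = C1 = -3 and u'(0) = C2 + 5*C1 = -3. Solving gives C1 = -3, C2 = 12.

u = -3*exp(5*t) + 12*t*exp(5*t) - t**2*exp(5*t)/2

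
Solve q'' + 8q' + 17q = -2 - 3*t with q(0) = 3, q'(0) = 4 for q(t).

Characteristic equation r² + 8r + 17 = 0 has discriminant (8)² - 4·(17) = -4 < 0, so r = -4 ± i.
Hence q_h = C1*cos(t)*exp(-4*t) + C2*exp(-4*t)*sin(t).
For the particular solution try q_p = A0 + A1*t. Substituting and matching coefficients of each power of t gives A0 = -10/289, A1 = -3/17, so q_p = -10/289 - 3*t/17.
General solution: q = -10/289 - 3*t/17 + C1*cos(t)*exp(-4*t) + C2*exp(-4*t)*sin(t).
Apply the initial conditions: q(0) = -10/289 + C1 = 3 and q'(0) = -3/17 + C2 - 4*C1 = 4. Solving gives C1 = 877/289, C2 = 4715/289.

q = -10/289 - 3*t/17 + 877*cos(t)*exp(-4*t)/289 + 4715*exp(-4*t)*sin(t)/289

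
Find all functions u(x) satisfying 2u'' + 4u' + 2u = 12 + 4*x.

u = 2 + 2*x + C1*exp(-x) + C2*x*exp(-x)

Divide through by 2: u'' + 2u' + u = 6 + 2*x.
Characteristic equation r² + 2r + 1 = 0 has discriminant (2)² - 4·(1) = 0, so r = -1 is a repeated root.
Hence u_h = (C1 + C2*x)*exp(-x).
For the particular solution try u_p = A0 + A1*x. Substituting and matching coefficients of each power of x gives A0 = 2, A1 = 2, so u_p = 2 + 2*x.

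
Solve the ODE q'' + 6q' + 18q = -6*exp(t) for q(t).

q = -6*exp(t)/25 + C1*cos(3*t)*exp(-3*t) + C2*exp(-3*t)*sin(3*t)

Characteristic equation r² + 6r + 18 = 0 has discriminant (6)² - 4·(18) = -36 < 0, so r = -3 ± 3i.
Hence q_h = C1*cos(3*t)*exp(-3*t) + C2*exp(-3*t)*sin(3*t).
Try q_p = A*exp(t). Substituting into the equation and dividing by exp(t) gives A = -6/25, so q_p = -6*exp(t)/25.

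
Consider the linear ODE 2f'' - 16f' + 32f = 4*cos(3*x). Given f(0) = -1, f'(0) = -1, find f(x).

f = -639*exp(4*x)/625 - 48*sin(3*x)/625 + 14*cos(3*x)/625 + 83*x*exp(4*x)/25

Divide through by 2: f'' - 8f' + 16f = 2*cos(3*x).
Characteristic equation r² - 8r + 16 = 0 has discriminant (-8)² - 4·(16) = 0, so r = 4 is a repeated root.
Hence f_h = (C1 + C2*x)*exp(4*x).
Try f_p = A*cos(3*x) + B*sin(3*x). Substituting and equating the coefficients of cos(3x) and sin(3x) gives A = 14/625, B = -48/625, so f_p = -48*sin(3*x)/625 + 14*cos(3*x)/625.
General solution: f = -48*sin(3*x)/625 + 14*cos(3*x)/625 + C1*exp(4*x) + C2*x*exp(4*x).
Apply the initial conditions: f(0) = 14/625 + C1 = -1 and f'(0) = -144/625 + C2 + 4*C1 = -1. Solving gives C1 = -639/625, C2 = 83/25.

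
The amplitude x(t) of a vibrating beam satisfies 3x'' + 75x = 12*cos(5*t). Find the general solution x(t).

Divide through by 3: x'' + 25x = 4*cos(5*t).
Characteristic equation r² + 25 = 0 has discriminant (0)² - 4·(25) = -100 < 0, so r = ± 5i.
Hence x_h = C1*cos(5*t) + C2*sin(5*t).
Since ±5i are characteristic roots, multiply the trial by t. Try x_p = t*(A*cos(5*t) + B*sin(5*t)). Substituting and equating the coefficients of cos(5t) and sin(5t) gives A = 0, B = 2/5, so x_p = 2*t*sin(5*t)/5.

x = C1*cos(5*t) + C2*sin(5*t) + 2*t*sin(5*t)/5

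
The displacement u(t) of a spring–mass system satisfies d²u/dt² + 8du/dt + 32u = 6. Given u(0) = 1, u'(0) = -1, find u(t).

u = 3/16 + 9*exp(-4*t)*sin(4*t)/16 + 13*cos(4*t)*exp(-4*t)/16

Characteristic equation r² + 8r + 32 = 0 has discriminant (8)² - 4·(32) = -64 < 0, so r = -4 ± 4i.
Hence u_h = C1*cos(4*t)*exp(-4*t) + C2*exp(-4*t)*sin(4*t).
For the particular solution try u_p = A0. Substituting and matching coefficients of each power of t gives A0 = 3/16, so u_p = 3/16.
General solution: u = 3/16 + C1*cos(4*t)*exp(-4*t) + C2*exp(-4*t)*sin(4*t).
Apply the initial conditions: u(0) = 3/16 + C1 = 1 and u'(0) = -4*C1 + 4*C2 = -1. Solving gives C1 = 13/16, C2 = 9/16.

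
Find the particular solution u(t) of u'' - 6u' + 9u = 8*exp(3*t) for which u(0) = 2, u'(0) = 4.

Characteristic equation r² - 6r + 9 = 0 has discriminant (-6)² - 4·(9) = 0, so r = 3 is a repeated root.
Hence u_h = (C1 + C2*t)*exp(3*t).
Since exp(3*t) solves the homogeneous equation (r = 3 is a root of multiplicity 2), multiply the trial by t^2. Try u_p = A*t^2*exp(3*t). Substituting into the equation and dividing by exp(3*t) gives A = 4, so u_p = 4*t^2*exp(3*t).
General solution: u = C1*exp(3*t) + 4*t^2*exp(3*t) + C2*t*exp(3*t).
Apply the initial conditions: u(0) = C1 = 2 and u'(0) = C2 + 3*C1 = 4. Solving gives C1 = 2, C2 = -2.

u = 2*exp(3*t) - 2*t*exp(3*t) + 4*t**2*exp(3*t)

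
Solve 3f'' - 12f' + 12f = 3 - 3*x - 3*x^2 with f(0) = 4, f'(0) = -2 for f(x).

f = -3/8 - 3*x/4 - x**2/4 + 35*exp(2*x)/8 - 10*x*exp(2*x)

Divide through by 3: f'' - 4f' + 4f = 1 - x - x^2.
Characteristic equation r² - 4r + 4 = 0 has discriminant (-4)² - 4·(4) = 0, so r = 2 is a repeated root.
Hence f_h = (C1 + C2*x)*exp(2*x).
For the particular solution try f_p = A0 + A1*x + A2*x^2. Substituting and matching coefficients of each power of x gives A0 = -3/8, A1 = -3/4, A2 = -1/4, so f_p = -3/8 - 3*x/4 - x^2/4.
General solution: f = -3/8 - 3*x/4 - x^2/4 + C1*exp(2*x) + C2*x*exp(2*x).
Apply the initial conditions: f(0) = -3/8 + C1 = 4 and f'(0) = -3/4 + C2 + 2*C1 = -2. Solving gives C1 = 35/8, C2 = -10.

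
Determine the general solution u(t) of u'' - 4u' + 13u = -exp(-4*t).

Characteristic equation r² - 4r + 13 = 0 has discriminant (-4)² - 4·(13) = -36 < 0, so r = 2 ± 3i.
Hence u_h = C1*cos(3*t)*exp(2*t) + C2*exp(2*t)*sin(3*t).
Try u_p = A*exp(-4*t). Substituting into the equation and dividing by exp(-4*t) gives A = -1/45, so u_p = -exp(-4*t)/45.

u = -exp(-4*t)/45 + C1*cos(3*t)*exp(2*t) + C2*exp(2*t)*sin(3*t)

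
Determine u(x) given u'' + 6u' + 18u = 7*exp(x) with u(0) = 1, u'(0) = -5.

u = 7*exp(x)/25 - 26*exp(-3*x)*sin(3*x)/25 + 18*cos(3*x)*exp(-3*x)/25

Characteristic equation r² + 6r + 18 = 0 has discriminant (6)² - 4·(18) = -36 < 0, so r = -3 ± 3i.
Hence u_h = C1*cos(3*x)*exp(-3*x) + C2*exp(-3*x)*sin(3*x).
Try u_p = A*exp(x). Substituting into the equation and dividing by exp(x) gives A = 7/25, so u_p = 7*exp(x)/25.
General solution: u = 7*exp(x)/25 + C1*cos(3*x)*exp(-3*x) + C2*exp(-3*x)*sin(3*x).
Apply the initial conditions: u(0) = 7/25 + C1 = 1 and u'(0) = 7/25 - 3*C1 + 3*C2 = -5. Solving gives C1 = 18/25, C2 = -26/25.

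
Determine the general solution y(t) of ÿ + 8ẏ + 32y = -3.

y = -3/32 + C1*cos(4*t)*exp(-4*t) + C2*exp(-4*t)*sin(4*t)

Characteristic equation r² + 8r + 32 = 0 has discriminant (8)² - 4·(32) = -64 < 0, so r = -4 ± 4i.
Hence y_h = C1*cos(4*t)*exp(-4*t) + C2*exp(-4*t)*sin(4*t).
For the particular solution try y_p = A0. Substituting and matching coefficients of each power of t gives A0 = -3/32, so y_p = -3/32.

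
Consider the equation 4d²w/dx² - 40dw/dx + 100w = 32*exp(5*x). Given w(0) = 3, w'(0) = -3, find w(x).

Divide through by 4: w'' - 10w' + 25w = 8*exp(5*x).
Characteristic equation r² - 10r + 25 = 0 has discriminant (-10)² - 4·(25) = 0, so r = 5 is a repeated root.
Hence w_h = (C1 + C2*x)*exp(5*x).
Since exp(5*x) solves the homogeneous equation (r = 5 is a root of multiplicity 2), multiply the trial by x^2. Try w_p = A*x^2*exp(5*x). Substituting into the equation and dividing by exp(5*x) gives A = 4, so w_p = 4*x^2*exp(5*x).
General solution: w = C1*exp(5*x) + 4*x^2*exp(5*x) + C2*x*exp(5*x).
Apply the initial conditions: w(0) = C1 = 3 and w'(0) = C2 + 5*C1 = -3. Solving gives C1 = 3, C2 = -18.

w = 3*exp(5*x) - 18*x*exp(5*x) + 4*x**2*exp(5*x)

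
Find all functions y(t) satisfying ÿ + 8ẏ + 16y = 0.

Characteristic equation r² + 8r + 16 = 0 has discriminant (8)² - 4·(16) = 0, so r = -4 is a repeated root.
Hence y_h = (C1 + C2*t)*exp(-4*t).

y = C1*exp(-4*t) + C2*t*exp(-4*t)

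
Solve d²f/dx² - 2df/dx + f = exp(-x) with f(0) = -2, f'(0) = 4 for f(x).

f = -9*exp(x)/4 + exp(-x)/4 + 13*x*exp(x)/2

Characteristic equation r² - 2r + 1 = 0 has discriminant (-2)² - 4·(1) = 0, so r = 1 is a repeated root.
Hence f_h = (C1 + C2*x)*exp(x).
Try f_p = A*exp(-x). Substituting into the equation and dividing by exp(-x) gives A = 1/4, so f_p = exp(-x)/4.
General solution: f = exp(-x)/4 + C1*exp(x) + C2*x*exp(x).
Apply the initial conditions: f(0) = 1/4 + C1 = -2 and f'(0) = -1/4 + C1 + C2 = 4. Solving gives C1 = -9/4, C2 = 13/2.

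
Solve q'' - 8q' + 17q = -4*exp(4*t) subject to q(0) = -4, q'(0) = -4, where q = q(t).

q = -4*exp(4*t) + 12*exp(4*t)*sin(t)

Characteristic equation r² - 8r + 17 = 0 has discriminant (-8)² - 4·(17) = -4 < 0, so r = 4 ± i.
Hence q_h = C1*cos(t)*exp(4*t) + C2*exp(4*t)*sin(t).
Try q_p = A*exp(4*t). Substituting into the equation and dividing by exp(4*t) gives A = -4, so q_p = -4*exp(4*t).
General solution: q = -4*exp(4*t) + C1*cos(t)*exp(4*t) + C2*exp(4*t)*sin(t).
Apply the initial conditions: q(0) = -4 + C1 = -4 and q'(0) = -16 + C2 + 4*C1 = -4. Solving gives C1 = 0, C2 = 12.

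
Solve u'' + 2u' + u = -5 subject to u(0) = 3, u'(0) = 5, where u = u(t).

Characteristic equation r² + 2r + 1 = 0 has discriminant (2)² - 4·(1) = 0, so r = -1 is a repeated root.
Hence u_h = (C1 + C2*t)*exp(-t).
For the particular solution try u_p = A0. Substituting and matching coefficients of each power of t gives A0 = -5, so u_p = -5.
General solution: u = -5 + C1*exp(-t) + C2*t*exp(-t).
Apply the initial conditions: u(0) = -5 + C1 = 3 and u'(0) = C2 - C1 = 5. Solving gives C1 = 8, C2 = 13.

u = -5 + 8*exp(-t) + 13*t*exp(-t)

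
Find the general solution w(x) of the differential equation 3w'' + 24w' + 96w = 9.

w = 3/32 + C1*cos(4*x)*exp(-4*x) + C2*exp(-4*x)*sin(4*x)

Divide through by 3: w'' + 8w' + 32w = 3.
Characteristic equation r² + 8r + 32 = 0 has discriminant (8)² - 4·(32) = -64 < 0, so r = -4 ± 4i.
Hence w_h = C1*cos(4*x)*exp(-4*x) + C2*exp(-4*x)*sin(4*x).
For the particular solution try w_p = A0. Substituting and matching coefficients of each power of x gives A0 = 3/32, so w_p = 3/32.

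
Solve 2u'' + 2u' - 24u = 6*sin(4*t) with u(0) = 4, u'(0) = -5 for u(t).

Divide through by 2: u'' + u' - 12u = 3*sin(4*t).
Characteristic equation r² + r - 12 = 0 factors as (r - 3)(r + 4) = 0, so r = 3, -4.
Hence u_h = C1*exp(3*t) + C2*exp(-4*t).
Try u_p = A*cos(4*t) + B*sin(4*t). Substituting and equating the coefficients of cos(4t) and sin(4t) gives A = -3/200, B = -21/200, so u_p = -21*sin(4*t)/200 - 3*cos(4*t)/200.
General solution: u = -21*sin(4*t)/200 - 3*cos(4*t)/200 + C1*exp(3*t) + C2*exp(-4*t).
Apply the initial conditions: u(0) = -3/200 + C1 + C2 = 4 and u'(0) = -21/50 - 4*C2 + 3*C1 = -5. Solving gives C1 = 41/25, C2 = 19/8.

u = -21*sin(4*t)/200 - 3*cos(4*t)/200 + 19*exp(-4*t)/8 + 41*exp(3*t)/25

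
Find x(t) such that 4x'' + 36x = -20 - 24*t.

Divide through by 4: x'' + 9x = -5 - 6*t.
Characteristic equation r² + 9 = 0 has discriminant (0)² - 4·(9) = -36 < 0, so r = ± 3i.
Hence x_h = C1*cos(3*t) + C2*sin(3*t).
For the particular solution try x_p = A0 + A1*t. Substituting and matching coefficients of each power of t gives A0 = -5/9, A1 = -2/3, so x_p = -5/9 - 2*t/3.

x = -5/9 - 2*t/3 + C1*cos(3*t) + C2*sin(3*t)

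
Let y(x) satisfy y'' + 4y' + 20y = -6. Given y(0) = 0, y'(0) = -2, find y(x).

y = -3/10 - 7*exp(-2*x)*sin(4*x)/20 + 3*cos(4*x)*exp(-2*x)/10

Characteristic equation r² + 4r + 20 = 0 has discriminant (4)² - 4·(20) = -64 < 0, so r = -2 ± 4i.
Hence y_h = C1*cos(4*x)*exp(-2*x) + C2*exp(-2*x)*sin(4*x).
For the particular solution try y_p = A0. Substituting and matching coefficients of each power of x gives A0 = -3/10, so y_p = -3/10.
General solution: y = -3/10 + C1*cos(4*x)*exp(-2*x) + C2*exp(-2*x)*sin(4*x).
Apply the initial conditions: y(0) = -3/10 + C1 = 0 and y'(0) = -2*C1 + 4*C2 = -2. Solving gives C1 = 3/10, C2 = -7/20.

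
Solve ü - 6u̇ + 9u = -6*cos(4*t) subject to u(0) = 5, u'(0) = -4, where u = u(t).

Characteristic equation r² - 6r + 9 = 0 has discriminant (-6)² - 4·(9) = 0, so r = 3 is a repeated root.
Hence u_h = (C1 + C2*t)*exp(3*t).
Try u_p = A*cos(4*t) + B*sin(4*t). Substituting and equating the coefficients of cos(4t) and sin(4t) gives A = 42/625, B = 144/625, so u_p = 42*cos(4*t)/625 + 144*sin(4*t)/625.
General solution: u = 42*cos(4*t)/625 + 144*sin(4*t)/625 + C1*exp(3*t) + C2*t*exp(3*t).
Apply the initial conditions: u(0) = 42/625 + C1 = 5 and u'(0) = 576/625 + C2 + 3*C1 = -4. Solving gives C1 = 3083/625, C2 = -493/25.

u = 42*cos(4*t)/625 + 144*sin(4*t)/625 + 3083*exp(3*t)/625 - 493*t*exp(3*t)/25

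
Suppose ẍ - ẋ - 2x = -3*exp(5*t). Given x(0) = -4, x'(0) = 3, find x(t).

x = -23*exp(-t)/6 - exp(5*t)/6

Characteristic equation r² - r - 2 = 0 factors as (r - 2)(r + 1) = 0, so r = 2, -1.
Hence x_h = C1*exp(2*t) + C2*exp(-t).
Try x_p = A*exp(5*t). Substituting into the equation and dividing by exp(5*t) gives A = -1/6, so x_p = -exp(5*t)/6.
General solution: x = -exp(5*t)/6 + C1*exp(2*t) + C2*exp(-t).
Apply the initial conditions: x(0) = -1/6 + C1 + C2 = -4 and x'(0) = -5/6 - C2 + 2*C1 = 3. Solving gives C1 = 0, C2 = -23/6.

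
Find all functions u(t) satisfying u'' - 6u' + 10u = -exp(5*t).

u = -exp(5*t)/5 + C1*cos(t)*exp(3*t) + C2*exp(3*t)*sin(t)

Characteristic equation r² - 6r + 10 = 0 has discriminant (-6)² - 4·(10) = -4 < 0, so r = 3 ± i.
Hence u_h = C1*cos(t)*exp(3*t) + C2*exp(3*t)*sin(t).
Try u_p = A*exp(5*t). Substituting into the equation and dividing by exp(5*t) gives A = -1/5, so u_p = -exp(5*t)/5.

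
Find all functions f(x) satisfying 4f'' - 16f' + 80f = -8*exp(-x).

Divide through by 4: f'' - 4f' + 20f = -2*exp(-x).
Characteristic equation r² - 4r + 20 = 0 has discriminant (-4)² - 4·(20) = -64 < 0, so r = 2 ± 4i.
Hence f_h = C1*cos(4*x)*exp(2*x) + C2*exp(2*x)*sin(4*x).
Try f_p = A*exp(-x). Substituting into the equation and dividing by exp(-x) gives A = -2/25, so f_p = -2*exp(-x)/25.

f = -2*exp(-x)/25 + C1*cos(4*x)*exp(2*x) + C2*exp(2*x)*sin(4*x)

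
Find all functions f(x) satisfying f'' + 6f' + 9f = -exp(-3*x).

f = C1*exp(-3*x) - x**2*exp(-3*x)/2 + C2*x*exp(-3*x)

Characteristic equation r² + 6r + 9 = 0 has discriminant (6)² - 4·(9) = 0, so r = -3 is a repeated root.
Hence f_h = (C1 + C2*x)*exp(-3*x).
Since exp(-3*x) solves the homogeneous equation (r = -3 is a root of multiplicity 2), multiply the trial by x^2. Try f_p = A*x^2*exp(-3*x). Substituting into the equation and dividing by exp(-3*x) gives A = -1/2, so f_p = -x^2*exp(-3*x)/2.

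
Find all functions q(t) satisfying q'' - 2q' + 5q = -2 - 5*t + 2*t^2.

Characteristic equation r² - 2r + 5 = 0 has discriminant (-2)² - 4·(5) = -16 < 0, so r = 1 ± 2i.
Hence q_h = C1*cos(2*t)*exp(t) + C2*exp(t)*sin(2*t).
For the particular solution try q_p = A0 + A1*t + A2*t^2. Substituting and matching coefficients of each power of t gives A0 = -104/125, A1 = -17/25, A2 = 2/5, so q_p = -104/125 - 17*t/25 + 2*t^2/5.

q = -104/125 - 17*t/25 + 2*t**2/5 + C1*cos(2*t)*exp(t) + C2*exp(t)*sin(2*t)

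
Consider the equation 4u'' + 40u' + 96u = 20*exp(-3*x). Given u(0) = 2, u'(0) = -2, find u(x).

u = -13*exp(-6*x)/6 + 5*exp(-4*x)/2 + 5*exp(-3*x)/3

Divide through by 4: u'' + 10u' + 24u = 5*exp(-3*x).
Characteristic equation r² + 10r + 24 = 0 factors as (r + 6)(r + 4) = 0, so r = -6, -4.
Hence u_h = C1*exp(-6*x) + C2*exp(-4*x).
Try u_p = A*exp(-3*x). Substituting into the equation and dividing by exp(-3*x) gives A = 5/3, so u_p = 5*exp(-3*x)/3.
General solution: u = 5*exp(-3*x)/3 + C1*exp(-6*x) + C2*exp(-4*x).
Apply the initial conditions: u(0) = 5/3 + C1 + C2 = 2 and u'(0) = -5 - 6*C1 - 4*C2 = -2. Solving gives C1 = -13/6, C2 = 5/2.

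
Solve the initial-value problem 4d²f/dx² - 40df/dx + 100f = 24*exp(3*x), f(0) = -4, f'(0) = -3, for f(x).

f = -11*exp(5*x)/2 + 3*exp(3*x)/2 + 20*x*exp(5*x)

Divide through by 4: f'' - 10f' + 25f = 6*exp(3*x).
Characteristic equation r² - 10r + 25 = 0 has discriminant (-10)² - 4·(25) = 0, so r = 5 is a repeated root.
Hence f_h = (C1 + C2*x)*exp(5*x).
Try f_p = A*exp(3*x). Substituting into the equation and dividing by exp(3*x) gives A = 3/2, so f_p = 3*exp(3*x)/2.
General solution: f = 3*exp(3*x)/2 + C1*exp(5*x) + C2*x*exp(5*x).
Apply the initial conditions: f(0) = 3/2 + C1 = -4 and f'(0) = 9/2 + C2 + 5*C1 = -3. Solving gives C1 = -11/2, C2 = 20.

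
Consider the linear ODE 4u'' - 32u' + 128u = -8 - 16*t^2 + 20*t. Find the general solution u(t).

u = -1/32 - t**2/8 + 3*t/32 + C1*cos(4*t)*exp(4*t) + C2*exp(4*t)*sin(4*t)

Divide through by 4: u'' - 8u' + 32u = -2 - 4*t^2 + 5*t.
Characteristic equation r² - 8r + 32 = 0 has discriminant (-8)² - 4·(32) = -64 < 0, so r = 4 ± 4i.
Hence u_h = C1*cos(4*t)*exp(4*t) + C2*exp(4*t)*sin(4*t).
For the particular solution try u_p = A0 + A1*t + A2*t^2. Substituting and matching coefficients of each power of t gives A0 = -1/32, A1 = 3/32, A2 = -1/8, so u_p = -1/32 - t^2/8 + 3*t/32.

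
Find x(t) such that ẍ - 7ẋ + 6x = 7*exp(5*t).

x = -7*exp(5*t)/4 + C1*exp(t) + C2*exp(6*t)

Characteristic equation r² - 7r + 6 = 0 factors as (r - 1)(r - 6) = 0, so r = 1, 6.
Hence x_h = C1*exp(t) + C2*exp(6*t).
Try x_p = A*exp(5*t). Substituting into the equation and dividing by exp(5*t) gives A = -7/4, so x_p = -7*exp(5*t)/4.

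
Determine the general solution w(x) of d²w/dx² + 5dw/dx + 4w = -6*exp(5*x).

Characteristic equation r² + 5r + 4 = 0 factors as (r + 1)(r + 4) = 0, so r = -1, -4.
Hence w_h = C1*exp(-x) + C2*exp(-4*x).
Try w_p = A*exp(5*x). Substituting into the equation and dividing by exp(5*x) gives A = -1/9, so w_p = -exp(5*x)/9.

w = -exp(5*x)/9 + C1*exp(-x) + C2*exp(-4*x)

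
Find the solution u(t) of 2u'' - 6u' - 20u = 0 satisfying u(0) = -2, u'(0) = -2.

Divide through by 2: u'' - 3u' - 10u = 0.
Characteristic equation r² - 3r - 10 = 0 factors as (r + 2)(r - 5) = 0, so r = -2, 5.
Hence u_h = C1*exp(-2*t) + C2*exp(5*t).
Apply the initial conditions: u(0) = C1 + C2 = -2 and u'(0) = -2*C1 + 5*C2 = -2. Solving gives C1 = -8/7, C2 = -6/7.

u = -8*exp(-2*t)/7 - 6*exp(5*t)/7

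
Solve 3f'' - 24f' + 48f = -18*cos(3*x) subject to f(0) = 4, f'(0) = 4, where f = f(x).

Divide through by 3: f'' - 8f' + 16f = -6*cos(3*x).
Characteristic equation r² - 8r + 16 = 0 has discriminant (-8)² - 4·(16) = 0, so r = 4 is a repeated root.
Hence f_h = (C1 + C2*x)*exp(4*x).
Try f_p = A*cos(3*x) + B*sin(3*x). Substituting and equating the coefficients of cos(3x) and sin(3x) gives A = -42/625, B = 144/625, so f_p = -42*cos(3*x)/625 + 144*sin(3*x)/625.
General solution: f = -42*cos(3*x)/625 + 144*sin(3*x)/625 + C1*exp(4*x) + C2*x*exp(4*x).
Apply the initial conditions: f(0) = -42/625 + C1 = 4 and f'(0) = 432/625 + C2 + 4*C1 = 4. Solving gives C1 = 2542/625, C2 = -324/25.

f = -42*cos(3*x)/625 + 144*sin(3*x)/625 + 2542*exp(4*x)/625 - 324*x*exp(4*x)/25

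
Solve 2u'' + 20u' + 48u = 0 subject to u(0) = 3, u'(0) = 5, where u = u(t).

Divide through by 2: u'' + 10u' + 24u = 0.
Characteristic equation r² + 10r + 24 = 0 factors as (r + 4)(r + 6) = 0, so r = -4, -6.
Hence u_h = C1*exp(-4*t) + C2*exp(-6*t).
Apply the initial conditions: u(0) = C1 + C2 = 3 and u'(0) = -6*C2 - 4*C1 = 5. Solving gives C1 = 23/2, C2 = -17/2.

u = -17*exp(-6*t)/2 + 23*exp(-4*t)/2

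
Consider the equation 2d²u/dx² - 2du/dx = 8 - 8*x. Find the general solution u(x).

Divide through by 2: u'' - u' = 4 - 4*x.
Characteristic equation r² - r = 0 factors as (r - 1)r = 0, so r = 1, 0.
Hence u_h = C1*exp(x) + C2.
Since 0 is a characteristic root (multiplicity 1), multiply the polynomial trial by x: try u_p = x*(A0 + A1*x). Substituting and matching coefficients of each power of x gives A0 = 0, A1 = 2, so u_p = 2*x^2.

u = C2 + 2*x**2 + C1*exp(x)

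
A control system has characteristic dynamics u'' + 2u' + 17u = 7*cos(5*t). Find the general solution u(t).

u = -14*cos(5*t)/41 + 35*sin(5*t)/82 + C1*cos(4*t)*exp(-t) + C2*exp(-t)*sin(4*t)

Characteristic equation r² + 2r + 17 = 0 has discriminant (2)² - 4·(17) = -64 < 0, so r = -1 ± 4i.
Hence u_h = C1*cos(4*t)*exp(-t) + C2*exp(-t)*sin(4*t).
Try u_p = A*cos(5*t) + B*sin(5*t). Substituting and equating the coefficients of cos(5t) and sin(5t) gives A = -14/41, B = 35/82, so u_p = -14*cos(5*t)/41 + 35*sin(5*t)/82.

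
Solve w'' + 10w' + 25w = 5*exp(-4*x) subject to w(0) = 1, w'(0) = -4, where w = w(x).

w = -4*exp(-5*x) + 5*exp(-4*x) - 4*x*exp(-5*x)

Characteristic equation r² + 10r + 25 = 0 has discriminant (10)² - 4·(25) = 0, so r = -5 is a repeated root.
Hence w_h = (C1 + C2*x)*exp(-5*x).
Try w_p = A*exp(-4*x). Substituting into the equation and dividing by exp(-4*x) gives A = 5, so w_p = 5*exp(-4*x).
General solution: w = 5*exp(-4*x) + C1*exp(-5*x) + C2*x*exp(-5*x).
Apply the initial conditions: w(0) = 5 + C1 = 1 and w'(0) = -20 + C2 - 5*C1 = -4. Solving gives C1 = -4, C2 = -4.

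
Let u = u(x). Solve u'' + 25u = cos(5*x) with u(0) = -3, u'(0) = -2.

u = -3*cos(5*x) - 2*sin(5*x)/5 + x*sin(5*x)/10

Characteristic equation r² + 25 = 0 has discriminant (0)² - 4·(25) = -100 < 0, so r = ± 5i.
Hence u_h = C1*cos(5*x) + C2*sin(5*x).
Since ±5i are characteristic roots, multiply the trial by x. Try u_p = x*(A*cos(5*x) + B*sin(5*x)). Substituting and equating the coefficients of cos(5x) and sin(5x) gives A = 0, B = 1/10, so u_p = x*sin(5*x)/10.
General solution: u = C1*cos(5*x) + C2*sin(5*x) + x*sin(5*x)/10.
Apply the initial conditions: u(0) = C1 = -3 and u'(0) = 5*C2 = -2. Solving gives C1 = -3, C2 = -2/5.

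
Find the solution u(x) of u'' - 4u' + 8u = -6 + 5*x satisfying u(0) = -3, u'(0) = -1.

Characteristic equation r² - 4r + 8 = 0 has discriminant (-4)² - 4·(8) = -16 < 0, so r = 2 ± 2i.
Hence u_h = C1*cos(2*x)*exp(2*x) + C2*exp(2*x)*sin(2*x).
For the particular solution try u_p = A0 + A1*x. Substituting and matching coefficients of each power of x gives A0 = -7/16, A1 = 5/8, so u_p = -7/16 + 5*x/8.
General solution: u = -7/16 + 5*x/8 + C1*cos(2*x)*exp(2*x) + C2*exp(2*x)*sin(2*x).
Apply the initial conditions: u(0) = -7/16 + C1 = -3 and u'(0) = 5/8 + 2*C1 + 2*C2 = -1. Solving gives C1 = -41/16, C2 = 7/4.

u = -7/16 + 5*x/8 - 41*cos(2*x)*exp(2*x)/16 + 7*exp(2*x)*sin(2*x)/4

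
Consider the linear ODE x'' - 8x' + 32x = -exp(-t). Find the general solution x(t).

Characteristic equation r² - 8r + 32 = 0 has discriminant (-8)² - 4·(32) = -64 < 0, so r = 4 ± 4i.
Hence x_h = C1*cos(4*t)*exp(4*t) + C2*exp(4*t)*sin(4*t).
Try x_p = A*exp(-t). Substituting into the equation and dividing by exp(-t) gives A = -1/41, so x_p = -exp(-t)/41.

x = -exp(-t)/41 + C1*cos(4*t)*exp(4*t) + C2*exp(4*t)*sin(4*t)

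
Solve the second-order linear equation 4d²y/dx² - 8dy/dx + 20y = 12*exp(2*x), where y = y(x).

Divide through by 4: y'' - 2y' + 5y = 3*exp(2*x).
Characteristic equation r² - 2r + 5 = 0 has discriminant (-2)² - 4·(5) = -16 < 0, so r = 1 ± 2i.
Hence y_h = C1*cos(2*x)*exp(x) + C2*exp(x)*sin(2*x).
Try y_p = A*exp(2*x). Substituting into the equation and dividing by exp(2*x) gives A = 3/5, so y_p = 3*exp(2*x)/5.

y = 3*exp(2*x)/5 + C1*cos(2*x)*exp(x) + C2*exp(x)*sin(2*x)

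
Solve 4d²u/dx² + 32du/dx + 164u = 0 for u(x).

u = C1*cos(5*x)*exp(-4*x) + C2*exp(-4*x)*sin(5*x)

Divide through by 4: u'' + 8u' + 41u = 0.
Characteristic equation r² + 8r + 41 = 0 has discriminant (8)² - 4·(41) = -100 < 0, so r = -4 ± 5i.
Hence u_h = C1*cos(5*x)*exp(-4*x) + C2*exp(-4*x)*sin(5*x).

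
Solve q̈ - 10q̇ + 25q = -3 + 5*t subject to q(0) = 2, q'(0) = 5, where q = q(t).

Characteristic equation r² - 10r + 25 = 0 has discriminant (-10)² - 4·(25) = 0, so r = 5 is a repeated root.
Hence q_h = (C1 + C2*t)*exp(5*t).
For the particular solution try q_p = A0 + A1*t. Substituting and matching coefficients of each power of t gives A0 = -1/25, A1 = 1/5, so q_p = -1/25 + t/5.
General solution: q = -1/25 + t/5 + C1*exp(5*t) + C2*t*exp(5*t).
Apply the initial conditions: q(0) = -1/25 + C1 = 2 and q'(0) = 1/5 + C2 + 5*C1 = 5. Solving gives C1 = 51/25, C2 = -27/5.

q = -1/25 + t/5 + 51*exp(5*t)/25 - 27*t*exp(5*t)/5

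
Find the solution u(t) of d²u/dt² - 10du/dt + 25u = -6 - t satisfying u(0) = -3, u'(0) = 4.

u = -32/125 - 343*exp(5*t)/125 - t/25 + 444*t*exp(5*t)/25

Characteristic equation r² - 10r + 25 = 0 has discriminant (-10)² - 4·(25) = 0, so r = 5 is a repeated root.
Hence u_h = (C1 + C2*t)*exp(5*t).
For the particular solution try u_p = A0 + A1*t. Substituting and matching coefficients of each power of t gives A0 = -32/125, A1 = -1/25, so u_p = -32/125 - t/25.
General solution: u = -32/125 - t/25 + C1*exp(5*t) + C2*t*exp(5*t).
Apply the initial conditions: u(0) = -32/125 + C1 = -3 and u'(0) = -1/25 + C2 + 5*C1 = 4. Solving gives C1 = -343/125, C2 = 444/25.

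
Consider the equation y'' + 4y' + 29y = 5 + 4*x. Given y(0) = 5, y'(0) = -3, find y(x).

y = 129/841 + 4*x/29 + 4076*cos(5*x)*exp(-2*x)/841 + 5513*exp(-2*x)*sin(5*x)/4205

Characteristic equation r² + 4r + 29 = 0 has discriminant (4)² - 4·(29) = -100 < 0, so r = -2 ± 5i.
Hence y_h = C1*cos(5*x)*exp(-2*x) + C2*exp(-2*x)*sin(5*x).
For the particular solution try y_p = A0 + A1*x. Substituting and matching coefficients of each power of x gives A0 = 129/841, A1 = 4/29, so y_p = 129/841 + 4*x/29.
General solution: y = 129/841 + 4*x/29 + C1*cos(5*x)*exp(-2*x) + C2*exp(-2*x)*sin(5*x).
Apply the initial conditions: y(0) = 129/841 + C1 = 5 and y'(0) = 4/29 - 2*C1 + 5*C2 = -3. Solving gives C1 = 4076/841, C2 = 5513/4205.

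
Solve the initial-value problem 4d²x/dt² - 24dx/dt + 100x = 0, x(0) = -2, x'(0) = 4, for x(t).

Divide through by 4: x'' - 6x' + 25x = 0.
Characteristic equation r² - 6r + 25 = 0 has discriminant (-6)² - 4·(25) = -64 < 0, so r = 3 ± 4i.
Hence x_h = C1*cos(4*t)*exp(3*t) + C2*exp(3*t)*sin(4*t).
Apply the initial conditions: x(0) = C1 = -2 and x'(0) = 3*C1 + 4*C2 = 4. Solving gives C1 = -2, C2 = 5/2.

x = -2*cos(4*t)*exp(3*t) + 5*exp(3*t)*sin(4*t)/2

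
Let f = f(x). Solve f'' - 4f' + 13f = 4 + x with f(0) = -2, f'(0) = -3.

f = 56/169 + x/13 - 394*cos(3*x)*exp(2*x)/169 + 268*exp(2*x)*sin(3*x)/507

Characteristic equation r² - 4r + 13 = 0 has discriminant (-4)² - 4·(13) = -36 < 0, so r = 2 ± 3i.
Hence f_h = C1*cos(3*x)*exp(2*x) + C2*exp(2*x)*sin(3*x).
For the particular solution try f_p = A0 + A1*x. Substituting and matching coefficients of each power of x gives A0 = 56/169, A1 = 1/13, so f_p = 56/169 + x/13.
General solution: f = 56/169 + x/13 + C1*cos(3*x)*exp(2*x) + C2*exp(2*x)*sin(3*x).
Apply the initial conditions: f(0) = 56/169 + C1 = -2 and f'(0) = 1/13 + 2*C1 + 3*C2 = -3. Solving gives C1 = -394/169, C2 = 268/507.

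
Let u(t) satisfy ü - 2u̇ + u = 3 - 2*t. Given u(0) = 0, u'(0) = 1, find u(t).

Characteristic equation r² - 2r + 1 = 0 has discriminant (-2)² - 4·(1) = 0, so r = 1 is a repeated root.
Hence u_h = (C1 + C2*t)*exp(t).
For the particular solution try u_p = A0 + A1*t. Substituting and matching coefficients of each power of t gives A0 = -1, A1 = -2, so u_p = -1 - 2*t.
General solution: u = -1 - 2*t + C1*exp(t) + C2*t*exp(t).
Apply the initial conditions: u(0) = -1 + C1 = 0 and u'(0) = -2 + C1 + C2 = 1. Solving gives C1 = 1, C2 = 2.

u = -1 - 2*t + 2*t*exp(t) + exp(t)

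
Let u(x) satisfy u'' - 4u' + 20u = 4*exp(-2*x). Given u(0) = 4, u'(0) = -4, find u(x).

Characteristic equation r² - 4r + 20 = 0 has discriminant (-4)² - 4·(20) = -64 < 0, so r = 2 ± 4i.
Hence u_h = C1*cos(4*x)*exp(2*x) + C2*exp(2*x)*sin(4*x).
Try u_p = A*exp(-2*x). Substituting into the equation and dividing by exp(-2*x) gives A = 1/8, so u_p = exp(-2*x)/8.
General solution: u = exp(-2*x)/8 + C1*cos(4*x)*exp(2*x) + C2*exp(2*x)*sin(4*x).
Apply the initial conditions: u(0) = 1/8 + C1 = 4 and u'(0) = -1/4 + 2*C1 + 4*C2 = -4. Solving gives C1 = 31/8, C2 = -23/8.

u = exp(-2*x)/8 - 23*exp(2*x)*sin(4*x)/8 + 31*cos(4*x)*exp(2*x)/8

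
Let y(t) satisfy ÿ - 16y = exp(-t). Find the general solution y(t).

Characteristic equation r² - 16 = 0 factors as (r - 4)(r + 4) = 0, so r = 4, -4.
Hence y_h = C1*exp(4*t) + C2*exp(-4*t).
Try y_p = A*exp(-t). Substituting into the equation and dividing by exp(-t) gives A = -1/15, so y_p = -exp(-t)/15.

y = -exp(-t)/15 + C1*exp(4*t) + C2*exp(-4*t)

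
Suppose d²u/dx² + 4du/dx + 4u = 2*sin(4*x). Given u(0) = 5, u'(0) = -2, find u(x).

Characteristic equation r² + 4r + 4 = 0 has discriminant (4)² - 4·(4) = 0, so r = -2 is a repeated root.
Hence u_h = (C1 + C2*x)*exp(-2*x).
Try u_p = A*cos(4*x) + B*sin(4*x). Substituting and equating the coefficients of cos(4x) and sin(4x) gives A = -2/25, B = -3/50, so u_p = -3*sin(4*x)/50 - 2*cos(4*x)/25.
General solution: u = -3*sin(4*x)/50 - 2*cos(4*x)/25 + C1*exp(-2*x) + C2*x*exp(-2*x).
Apply the initial conditions: u(0) = -2/25 + C1 = 5 and u'(0) = -6/25 + C2 - 2*C1 = -2. Solving gives C1 = 127/25, C2 = 42/5.

u = -3*sin(4*x)/50 - 2*cos(4*x)/25 + 127*exp(-2*x)/25 + 42*x*exp(-2*x)/5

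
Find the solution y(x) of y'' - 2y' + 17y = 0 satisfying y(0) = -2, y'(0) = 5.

y = -2*cos(4*x)*exp(x) + 7*exp(x)*sin(4*x)/4

Characteristic equation r² - 2r + 17 = 0 has discriminant (-2)² - 4·(17) = -64 < 0, so r = 1 ± 4i.
Hence y_h = C1*cos(4*x)*exp(x) + C2*exp(x)*sin(4*x).
Apply the initial conditions: y(0) = C1 = -2 and y'(0) = C1 + 4*C2 = 5. Solving gives C1 = -2, C2 = 7/4.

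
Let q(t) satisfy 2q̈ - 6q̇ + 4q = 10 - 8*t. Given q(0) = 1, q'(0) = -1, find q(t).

q = -1/2 - 2*t + 2*exp(t) - exp(2*t)/2

Divide through by 2: q'' - 3q' + 2q = 5 - 4*t.
Characteristic equation r² - 3r + 2 = 0 factors as (r - 1)(r - 2) = 0, so r = 1, 2.
Hence q_h = C1*exp(t) + C2*exp(2*t).
For the particular solution try q_p = A0 + A1*t. Substituting and matching coefficients of each power of t gives A0 = -1/2, A1 = -2, so q_p = -1/2 - 2*t.
General solution: q = -1/2 - 2*t + C1*exp(t) + C2*exp(2*t).
Apply the initial conditions: q(0) = -1/2 + C1 + C2 = 1 and q'(0) = -2 + C1 + 2*C2 = -1. Solving gives C1 = 2, C2 = -1/2.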